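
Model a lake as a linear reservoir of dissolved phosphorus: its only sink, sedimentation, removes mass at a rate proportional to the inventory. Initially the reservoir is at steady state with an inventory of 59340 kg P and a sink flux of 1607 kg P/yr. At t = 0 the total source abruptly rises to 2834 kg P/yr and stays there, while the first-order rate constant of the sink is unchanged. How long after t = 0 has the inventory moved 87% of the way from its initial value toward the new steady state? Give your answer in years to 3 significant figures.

75.3 yr

τ = M₀/F₀ = 59340/1607 = 36.93 yr.
The remaining gap fraction is e^(−t/τ); 87% covered ⇒ e^(−t/τ) = 0.130.
t = −τ ln(0.130) = 36.93 × 2.040 = 75.34 yr.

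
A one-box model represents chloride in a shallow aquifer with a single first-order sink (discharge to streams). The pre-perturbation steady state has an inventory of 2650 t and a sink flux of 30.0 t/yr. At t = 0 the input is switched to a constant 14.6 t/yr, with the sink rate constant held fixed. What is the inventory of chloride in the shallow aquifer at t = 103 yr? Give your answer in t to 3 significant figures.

1710 t

The sink rate constant is k = F₀/M₀ = 30.0/2650 = 0.01132 yr⁻¹.
Solving dM/dt = F₁ − kM with M(0) = M₀ gives M(t) = F₁/k + (M₀ − F₁/k)·e^(−kt).
F₁/k = 14.6/0.01132 = 1289.7 t; kt = 0.01132 × 103 = 1.166, e^(−kt) = 0.3116.
M(103) = 1289.7 + (2650 − 1289.7) × 0.3116 = 1289.7 + 423.9 = 1713.5 t.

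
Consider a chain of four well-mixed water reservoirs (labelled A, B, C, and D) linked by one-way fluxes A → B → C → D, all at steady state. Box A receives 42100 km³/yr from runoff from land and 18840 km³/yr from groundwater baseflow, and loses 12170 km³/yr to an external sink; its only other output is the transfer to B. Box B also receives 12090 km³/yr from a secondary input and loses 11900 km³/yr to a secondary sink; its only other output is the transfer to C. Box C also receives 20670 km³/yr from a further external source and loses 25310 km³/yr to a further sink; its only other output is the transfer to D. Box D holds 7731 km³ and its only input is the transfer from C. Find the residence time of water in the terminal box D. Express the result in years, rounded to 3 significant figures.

Box A: F(A→B) = (42100 + 18840) − 12170 = 48770 km³/yr.
Box B: F(B→C) = (48770 + 12090) − 11900 = 48960 km³/yr.
Box C: F(C→D) = (48960 + 20670) − 25310 = 44320 km³/yr.
Box D throughput = its input = 44320 km³/yr; τ = 7731 / 44320 = 0.1744 yr.

0.174 yr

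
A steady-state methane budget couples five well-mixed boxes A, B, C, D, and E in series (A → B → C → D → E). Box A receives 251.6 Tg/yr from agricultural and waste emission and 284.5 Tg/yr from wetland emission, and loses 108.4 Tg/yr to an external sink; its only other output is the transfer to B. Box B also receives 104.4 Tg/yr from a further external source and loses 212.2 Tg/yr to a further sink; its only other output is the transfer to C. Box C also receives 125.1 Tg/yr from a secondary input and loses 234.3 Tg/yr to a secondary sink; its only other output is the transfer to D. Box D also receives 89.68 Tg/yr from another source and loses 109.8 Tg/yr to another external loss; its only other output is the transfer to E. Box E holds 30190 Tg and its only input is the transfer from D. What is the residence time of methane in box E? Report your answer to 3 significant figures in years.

Box A: F(A→B) = (251.6 + 284.5) − 108.4 = 427.70 Tg/yr.
Box B: F(B→C) = (427.70 + 104.4) − 212.2 = 319.90 Tg/yr.
Box C: F(C→D) = (319.90 + 125.1) − 234.3 = 210.70 Tg/yr.
Box D: F(D→E) = (210.70 + 89.68) − 109.8 = 190.58 Tg/yr.
Box E throughput = its input = 190.58 Tg/yr; τ = 30190 / 190.58 = 158.4 yr.

158 yr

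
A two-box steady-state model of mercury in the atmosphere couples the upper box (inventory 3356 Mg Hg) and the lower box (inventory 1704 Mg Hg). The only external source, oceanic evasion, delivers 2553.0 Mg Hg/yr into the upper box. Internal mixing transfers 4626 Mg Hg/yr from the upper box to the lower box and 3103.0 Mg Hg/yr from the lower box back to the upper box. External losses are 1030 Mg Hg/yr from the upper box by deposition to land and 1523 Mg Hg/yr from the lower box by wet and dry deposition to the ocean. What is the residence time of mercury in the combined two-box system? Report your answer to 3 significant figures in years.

1.98 yr

Treat the two boxes together as one reservoir: the mixing fluxes between them are internal recycling, so τ = ΣM / Σ(external losses).
M_total = 3356 + 1704 = 5060.0 Mg Hg.
ΣF_external_out = 1030 + 1523 = 2553.0 Mg Hg/yr.
τ = M_total / ΣF_ext = 5060.0 / 2553.0 = 1.982 yr.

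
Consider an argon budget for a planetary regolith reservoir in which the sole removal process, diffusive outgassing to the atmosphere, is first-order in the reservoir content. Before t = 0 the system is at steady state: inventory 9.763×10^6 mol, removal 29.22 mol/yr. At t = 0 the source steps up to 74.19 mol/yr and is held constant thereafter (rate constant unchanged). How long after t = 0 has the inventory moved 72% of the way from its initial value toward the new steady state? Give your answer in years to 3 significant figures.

τ = M₀/F₀ = 9.763×10^6/29.22 = 334100 yr.
The remaining gap fraction is e^(−t/τ); 72% covered ⇒ e^(−t/τ) = 0.280.
t = −τ ln(0.280) = 334100 × 1.273 = 425300 yr.

425000 yr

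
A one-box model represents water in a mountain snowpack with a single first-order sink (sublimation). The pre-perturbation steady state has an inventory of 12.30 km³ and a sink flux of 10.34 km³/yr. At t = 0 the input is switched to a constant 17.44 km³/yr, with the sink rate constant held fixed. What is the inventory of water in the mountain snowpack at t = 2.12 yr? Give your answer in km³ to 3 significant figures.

The sink rate constant is k = F₀/M₀ = 10.34/12.30 = 0.8407 yr⁻¹.
Solving dM/dt = F₁ − kM with M(0) = M₀ gives M(t) = F₁/k + (M₀ − F₁/k)·e^(−kt).
F₁/k = 17.44/0.8407 = 20.746 km³; kt = 0.8407 × 2.12 = 1.782, e^(−kt) = 0.1683.
M(2.12) = 20.746 + (12.30 − 20.746) × 0.1683 = 20.746 − 1.421 = 19.325 km³.

19.3 km³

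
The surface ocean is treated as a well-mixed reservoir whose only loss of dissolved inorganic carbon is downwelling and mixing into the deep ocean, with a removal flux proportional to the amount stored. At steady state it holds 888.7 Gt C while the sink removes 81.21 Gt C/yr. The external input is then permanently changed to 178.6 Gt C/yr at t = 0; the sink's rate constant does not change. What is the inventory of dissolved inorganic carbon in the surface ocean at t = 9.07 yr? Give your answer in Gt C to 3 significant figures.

1490 Gt C

Residence time τ = M₀/F₀ = 10.94 yr. The eventual steady state is M_∞ = M₀·(F₁/F₀) = 888.7 × 178.6/81.21 = 1954.5 Gt C.
The anomaly ΔM(t) = M(t) − M_∞ decays as ΔM₀·e^(−t/τ) with ΔM₀ = 888.7 − 1954.5 = −1066 Gt C.
At t = 9.07 yr, e^(−t/τ) = e^(−0.8288) = 0.4366, so ΔM = −465.3 Gt C and M = 1954.5 − 465.3 = 1489.2 Gt C.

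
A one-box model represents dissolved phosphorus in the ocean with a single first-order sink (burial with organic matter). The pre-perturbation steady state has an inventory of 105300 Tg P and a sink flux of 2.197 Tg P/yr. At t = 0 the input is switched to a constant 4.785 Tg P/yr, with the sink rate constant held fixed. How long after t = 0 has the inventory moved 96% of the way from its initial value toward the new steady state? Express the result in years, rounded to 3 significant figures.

τ = M₀/F₀ = 105300/2.197 = 47930 yr.
The remaining gap fraction is e^(−t/τ); 96% covered ⇒ e^(−t/τ) = 0.0400.
t = −τ ln(0.0400) = 47930 × 3.219 = 154300 yr.

154000 yr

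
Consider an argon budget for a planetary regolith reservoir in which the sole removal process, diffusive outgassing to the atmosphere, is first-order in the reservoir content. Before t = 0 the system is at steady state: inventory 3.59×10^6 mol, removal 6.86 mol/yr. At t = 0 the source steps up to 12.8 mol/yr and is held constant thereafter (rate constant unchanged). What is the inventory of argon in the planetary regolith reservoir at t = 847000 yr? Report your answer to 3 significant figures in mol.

6.08×10^6 mol

τ = M₀/F₀ = 3.59×10^6/6.86 = 523300 yr; rate constant k = 1/τ.
New steady state M_∞ = F₁/k = F₁·τ = 12.8 × 523300 = 6.6985×10^6 mol.
M(t) = M_∞ + (M₀ − M_∞)·e^(−t/τ); t/τ = 847000/523300 = 1.619, so e^(−t/τ) = 0.1982.
M(t) = 6.6985×10^6 − 3.109×10^6 × 0.1982 = 6.0824×10^6 mol.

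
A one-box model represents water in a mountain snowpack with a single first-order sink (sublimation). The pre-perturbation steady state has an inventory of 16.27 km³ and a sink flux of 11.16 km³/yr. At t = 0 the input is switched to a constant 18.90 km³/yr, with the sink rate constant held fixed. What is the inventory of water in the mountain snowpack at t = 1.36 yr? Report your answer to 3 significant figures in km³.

23.1 km³

τ = M₀/F₀ = 16.27/11.16 = 1.458 yr; rate constant k = 1/τ.
New steady state M_∞ = F₁/k = F₁·τ = 18.90 × 1.458 = 27.554 km³.
M(t) = M_∞ + (M₀ − M_∞)·e^(−t/τ); t/τ = 1.36/1.458 = 0.9329, so e^(−t/τ) = 0.3934.
M(t) = 27.554 − 11.28 × 0.3934 = 23.115 km³.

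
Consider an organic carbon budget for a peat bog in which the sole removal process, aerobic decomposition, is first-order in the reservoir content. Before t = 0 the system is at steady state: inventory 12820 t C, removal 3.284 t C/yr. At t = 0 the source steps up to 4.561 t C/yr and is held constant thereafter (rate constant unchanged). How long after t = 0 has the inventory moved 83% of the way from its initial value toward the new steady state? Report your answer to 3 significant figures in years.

6920 yr

τ = M₀/F₀ = 12820/3.284 = 3904 yr.
The remaining gap fraction is e^(−t/τ); 83% covered ⇒ e^(−t/τ) = 0.170.
t = −τ ln(0.170) = 3904 × 1.772 = 6917 yr.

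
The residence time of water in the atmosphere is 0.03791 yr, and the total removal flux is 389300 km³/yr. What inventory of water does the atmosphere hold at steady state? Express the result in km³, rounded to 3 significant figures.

14800 km³

τ = M/F ⇒ M = τ × F = 0.03791 × 389300 = 14760 km³.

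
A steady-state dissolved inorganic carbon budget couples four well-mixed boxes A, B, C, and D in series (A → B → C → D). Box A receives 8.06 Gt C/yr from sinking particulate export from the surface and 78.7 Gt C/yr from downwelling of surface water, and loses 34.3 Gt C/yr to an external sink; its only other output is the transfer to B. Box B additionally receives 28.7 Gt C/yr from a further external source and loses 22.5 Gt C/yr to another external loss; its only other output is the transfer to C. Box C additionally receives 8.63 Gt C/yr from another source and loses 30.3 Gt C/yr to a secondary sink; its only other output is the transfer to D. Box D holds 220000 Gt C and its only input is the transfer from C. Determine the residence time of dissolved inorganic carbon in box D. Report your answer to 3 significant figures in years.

Box A: F(A→B) = (8.06 + 78.7) − 34.3 = 52.460 Gt C/yr.
Box B: F(B→C) = (52.460 + 28.7) − 22.5 = 58.660 Gt C/yr.
Box C: F(C→D) = (58.660 + 8.63) − 30.3 = 36.990 Gt C/yr.
Box D throughput = its input = 36.990 Gt C/yr; τ = 220000 / 36.990 = 5948 yr.

5950 yr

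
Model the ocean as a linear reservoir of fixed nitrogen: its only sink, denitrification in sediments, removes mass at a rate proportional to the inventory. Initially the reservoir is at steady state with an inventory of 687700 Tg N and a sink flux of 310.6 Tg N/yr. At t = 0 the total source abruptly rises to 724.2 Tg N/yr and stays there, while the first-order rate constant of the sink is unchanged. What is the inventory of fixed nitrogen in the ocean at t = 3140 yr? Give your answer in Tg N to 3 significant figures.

τ = M₀/F₀ = 687700/310.6 = 2214 yr; rate constant k = 1/τ.
New steady state M_∞ = F₁/k = F₁·τ = 724.2 × 2214 = 1.6035×10^6 Tg N.
M(t) = M_∞ + (M₀ − M_∞)·e^(−t/τ); t/τ = 3140/2214 = 1.418, so e^(−t/τ) = 0.2422.
M(t) = 1.6035×10^6 − 915800 × 0.2422 = 1.3817×10^6 Tg N.

1.38×10^6 Tg N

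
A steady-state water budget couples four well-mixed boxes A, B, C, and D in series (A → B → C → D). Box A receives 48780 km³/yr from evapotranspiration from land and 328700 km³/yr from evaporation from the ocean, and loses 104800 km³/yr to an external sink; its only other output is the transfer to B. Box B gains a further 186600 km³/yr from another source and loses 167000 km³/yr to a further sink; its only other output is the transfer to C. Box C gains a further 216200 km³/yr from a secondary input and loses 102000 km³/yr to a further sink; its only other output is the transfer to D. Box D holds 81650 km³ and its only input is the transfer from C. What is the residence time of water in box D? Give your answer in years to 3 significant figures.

Box A: F(A→B) = (48780 + 328700) − 104800 = 272680 km³/yr.
Box B: F(B→C) = (272680 + 186600) − 167000 = 292280 km³/yr.
Box C: F(C→D) = (292280 + 216200) − 102000 = 406480 km³/yr.
Box D throughput = its input = 406480 km³/yr; τ = 81650 / 406480 = 0.2009 yr.

0.201 yr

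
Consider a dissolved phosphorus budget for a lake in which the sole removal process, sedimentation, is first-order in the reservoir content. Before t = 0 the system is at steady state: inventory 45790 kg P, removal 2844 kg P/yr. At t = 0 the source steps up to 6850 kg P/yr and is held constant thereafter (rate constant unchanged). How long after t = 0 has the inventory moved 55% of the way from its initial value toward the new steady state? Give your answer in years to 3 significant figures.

12.9 yr

τ = M₀/F₀ = 45790/2844 = 16.10 yr.
The remaining gap fraction is e^(−t/τ); 55% covered ⇒ e^(−t/τ) = 0.450.
t = −τ ln(0.450) = 16.10 × 0.7985 = 12.86 yr.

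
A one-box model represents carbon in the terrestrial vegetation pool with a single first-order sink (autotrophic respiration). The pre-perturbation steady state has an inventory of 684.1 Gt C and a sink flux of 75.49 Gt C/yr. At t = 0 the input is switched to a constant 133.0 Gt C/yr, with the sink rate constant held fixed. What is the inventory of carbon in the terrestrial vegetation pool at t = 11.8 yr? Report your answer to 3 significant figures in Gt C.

τ = M₀/F₀ = 684.1/75.49 = 9.062 yr; rate constant k = 1/τ.
New steady state M_∞ = F₁/k = F₁·τ = 133.0 × 9.062 = 1205.3 Gt C.
M(t) = M_∞ + (M₀ − M_∞)·e^(−t/τ); t/τ = 11.8/9.062 = 1.302, so e^(−t/τ) = 0.2720.
M(t) = 1205.3 − 521.2 × 0.2720 = 1063.5 Gt C.

1060 Gt C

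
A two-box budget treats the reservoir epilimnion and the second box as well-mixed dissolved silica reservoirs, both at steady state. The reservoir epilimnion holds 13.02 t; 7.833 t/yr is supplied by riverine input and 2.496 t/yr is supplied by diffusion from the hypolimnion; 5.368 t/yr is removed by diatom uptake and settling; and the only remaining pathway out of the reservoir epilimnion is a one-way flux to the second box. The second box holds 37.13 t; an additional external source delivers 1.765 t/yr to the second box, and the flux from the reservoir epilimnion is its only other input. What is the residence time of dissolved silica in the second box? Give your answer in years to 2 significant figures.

Balance the reservoir epilimnion: ΣF_in = 7.833 + 2.496 = 10.329 t/yr.
Flux to the second box = ΣF_in − (5.368) = 4.9610 t/yr.
Total input to the second box = 4.9610 + 1.765 = 6.7260 t/yr; at steady state this equals its total output.
τ = M / F = 37.13 / 6.7260 = 5.520 yr.

5.5 yr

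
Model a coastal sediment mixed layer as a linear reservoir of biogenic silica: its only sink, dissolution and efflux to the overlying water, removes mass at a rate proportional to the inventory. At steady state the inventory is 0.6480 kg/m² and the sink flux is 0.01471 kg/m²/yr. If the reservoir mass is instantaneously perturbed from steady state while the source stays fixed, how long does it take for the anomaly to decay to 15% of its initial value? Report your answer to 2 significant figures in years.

84 yr

For a linear reservoir the anomaly decays as exp(−t/τ) with τ = M/F = 0.6480/0.01471 = 44.05 yr.
exp(−t/τ) = 0.15 ⇒ t = −τ ln(0.15) = 44.05 × 1.897 = 83.57 yr.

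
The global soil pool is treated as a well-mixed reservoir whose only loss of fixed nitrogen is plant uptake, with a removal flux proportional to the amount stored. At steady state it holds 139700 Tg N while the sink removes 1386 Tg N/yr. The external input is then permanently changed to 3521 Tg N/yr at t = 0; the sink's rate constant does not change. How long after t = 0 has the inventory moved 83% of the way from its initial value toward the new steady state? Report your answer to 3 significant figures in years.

179 yr

τ = M₀/F₀ = 139700/1386 = 100.8 yr.
The remaining gap fraction is e^(−t/τ); 83% covered ⇒ e^(−t/τ) = 0.170.
t = −τ ln(0.170) = 100.8 × 1.772 = 178.6 yr.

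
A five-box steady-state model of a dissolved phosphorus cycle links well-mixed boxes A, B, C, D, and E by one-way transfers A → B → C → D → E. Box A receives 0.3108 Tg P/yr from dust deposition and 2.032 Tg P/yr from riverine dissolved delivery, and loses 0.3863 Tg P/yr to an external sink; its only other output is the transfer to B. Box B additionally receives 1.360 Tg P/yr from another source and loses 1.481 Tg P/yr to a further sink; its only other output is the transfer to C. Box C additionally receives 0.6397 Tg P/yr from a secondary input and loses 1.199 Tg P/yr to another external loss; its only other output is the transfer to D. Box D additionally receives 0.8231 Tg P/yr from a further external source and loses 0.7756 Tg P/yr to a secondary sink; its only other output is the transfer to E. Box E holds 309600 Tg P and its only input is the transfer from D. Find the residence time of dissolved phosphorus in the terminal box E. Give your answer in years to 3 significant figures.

234000 yr

Box A: F(A→B) = (0.3108 + 2.032) − 0.3863 = 1.9565 Tg P/yr.
Box B: F(B→C) = (1.9565 + 1.360) − 1.481 = 1.8355 Tg P/yr.
Box C: F(C→D) = (1.8355 + 0.6397) − 1.199 = 1.2762 Tg P/yr.
Box D: F(D→E) = (1.2762 + 0.8231) − 0.7756 = 1.3237 Tg P/yr.
Box E throughput = its input = 1.3237 Tg P/yr; τ = 309600 / 1.3237 = 233900 yr.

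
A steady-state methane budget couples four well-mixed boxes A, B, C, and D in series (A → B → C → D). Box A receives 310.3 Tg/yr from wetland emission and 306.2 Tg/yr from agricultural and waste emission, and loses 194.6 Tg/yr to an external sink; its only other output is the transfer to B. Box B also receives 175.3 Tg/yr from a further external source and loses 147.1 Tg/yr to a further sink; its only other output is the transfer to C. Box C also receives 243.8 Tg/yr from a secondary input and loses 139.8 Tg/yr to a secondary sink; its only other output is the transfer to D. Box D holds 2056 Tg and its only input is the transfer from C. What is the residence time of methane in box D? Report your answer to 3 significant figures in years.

3.71 yr

Box A: F(A→B) = (310.3 + 306.2) − 194.6 = 421.90 Tg/yr.
Box B: F(B→C) = (421.90 + 175.3) − 147.1 = 450.10 Tg/yr.
Box C: F(C→D) = (450.10 + 243.8) − 139.8 = 554.10 Tg/yr.
Box D throughput = its input = 554.10 Tg/yr; τ = 2056 / 554.10 = 3.711 yr.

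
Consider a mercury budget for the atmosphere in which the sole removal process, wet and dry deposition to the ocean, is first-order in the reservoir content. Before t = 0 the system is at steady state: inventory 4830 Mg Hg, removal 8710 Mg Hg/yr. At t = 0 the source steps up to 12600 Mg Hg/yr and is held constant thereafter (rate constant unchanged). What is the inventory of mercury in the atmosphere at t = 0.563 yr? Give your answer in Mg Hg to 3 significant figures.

The sink rate constant is k = F₀/M₀ = 8710/4830 = 1.803 yr⁻¹.
Solving dM/dt = F₁ − kM with M(0) = M₀ gives M(t) = F₁/k + (M₀ − F₁/k)·e^(−kt).
F₁/k = 12600/1.803 = 6987.1 Mg Hg; kt = 1.803 × 0.563 = 1.015, e^(−kt) = 0.3623.
M(0.563) = 6987.1 + (4830 − 6987.1) × 0.3623 = 6987.1 − 781.5 = 6205.6 Mg Hg.

6210 Mg Hg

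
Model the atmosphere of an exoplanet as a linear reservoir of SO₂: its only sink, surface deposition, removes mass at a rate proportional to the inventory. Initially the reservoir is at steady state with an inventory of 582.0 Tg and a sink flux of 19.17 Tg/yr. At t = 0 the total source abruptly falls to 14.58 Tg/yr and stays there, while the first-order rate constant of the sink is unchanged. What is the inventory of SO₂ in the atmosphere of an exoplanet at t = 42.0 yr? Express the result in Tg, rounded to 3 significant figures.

478 Tg

Residence time τ = M₀/F₀ = 30.36 yr. The eventual steady state is M_∞ = M₀·(F₁/F₀) = 582.0 × 14.58/19.17 = 442.65 Tg.
The anomaly ΔM(t) = M(t) − M_∞ decays as ΔM₀·e^(−t/τ) with ΔM₀ = 582.0 − 442.65 = 139.4 Tg.
At t = 42.0 yr, e^(−t/τ) = e^(−1.383) = 0.2507, so ΔM = 34.94 Tg and M = 442.65 + 34.94 = 477.59 Tg.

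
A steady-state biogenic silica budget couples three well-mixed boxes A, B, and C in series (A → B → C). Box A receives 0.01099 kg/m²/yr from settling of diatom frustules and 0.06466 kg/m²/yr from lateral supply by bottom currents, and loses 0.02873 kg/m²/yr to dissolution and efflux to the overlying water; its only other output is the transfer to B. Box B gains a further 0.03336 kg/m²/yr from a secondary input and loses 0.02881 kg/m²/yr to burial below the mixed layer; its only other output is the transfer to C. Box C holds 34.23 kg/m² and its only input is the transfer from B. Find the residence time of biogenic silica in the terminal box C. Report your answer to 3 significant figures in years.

Box A: F(A→B) = (0.01099 + 0.06466) − 0.02873 = 0.046920 kg/m²/yr.
Box B: F(B→C) = (0.046920 + 0.03336) − 0.02881 = 0.051470 kg/m²/yr.
Box C throughput = its input = 0.051470 kg/m²/yr; τ = 34.23 / 0.051470 = 665.0 yr.

665 yr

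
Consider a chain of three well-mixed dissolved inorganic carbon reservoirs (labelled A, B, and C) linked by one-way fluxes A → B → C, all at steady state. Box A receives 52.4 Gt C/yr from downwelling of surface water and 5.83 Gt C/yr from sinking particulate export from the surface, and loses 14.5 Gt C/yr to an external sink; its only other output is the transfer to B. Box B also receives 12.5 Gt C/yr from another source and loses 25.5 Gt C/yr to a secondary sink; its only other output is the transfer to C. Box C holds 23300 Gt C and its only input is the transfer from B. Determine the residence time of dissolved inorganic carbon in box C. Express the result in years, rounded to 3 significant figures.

Box A: F(A→B) = (52.4 + 5.83) − 14.5 = 43.730 Gt C/yr.
Box B: F(B→C) = (43.730 + 12.5) − 25.5 = 30.730 Gt C/yr.
Box C throughput = its input = 30.730 Gt C/yr; τ = 23300 / 30.730 = 758.2 yr.

758 yr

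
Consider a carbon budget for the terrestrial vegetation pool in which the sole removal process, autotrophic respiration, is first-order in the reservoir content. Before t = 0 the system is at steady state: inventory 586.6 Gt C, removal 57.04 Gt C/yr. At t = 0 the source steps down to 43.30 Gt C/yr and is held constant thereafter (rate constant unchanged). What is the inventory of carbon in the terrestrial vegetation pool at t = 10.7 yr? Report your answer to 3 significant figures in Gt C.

Residence time τ = M₀/F₀ = 10.28 yr. The eventual steady state is M_∞ = M₀·(F₁/F₀) = 586.6 × 43.30/57.04 = 445.30 Gt C.
The anomaly ΔM(t) = M(t) − M_∞ decays as ΔM₀·e^(−t/τ) with ΔM₀ = 586.6 − 445.30 = 141.3 Gt C.
At t = 10.7 yr, e^(−t/τ) = e^(−1.040) = 0.3533, so ΔM = 49.92 Gt C and M = 445.30 + 49.92 = 495.22 Gt C.

495 Gt C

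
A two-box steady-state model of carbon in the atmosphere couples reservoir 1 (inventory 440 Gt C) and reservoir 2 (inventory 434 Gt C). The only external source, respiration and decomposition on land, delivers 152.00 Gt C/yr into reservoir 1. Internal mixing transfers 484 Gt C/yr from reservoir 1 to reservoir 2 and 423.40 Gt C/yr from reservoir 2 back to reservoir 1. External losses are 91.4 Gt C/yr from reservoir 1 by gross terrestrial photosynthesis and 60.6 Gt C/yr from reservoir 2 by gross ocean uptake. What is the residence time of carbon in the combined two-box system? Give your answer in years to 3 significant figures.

5.75 yr

Residence time in the combined system uses the total inventory and the total *external* removal — internal exchanges between the two boxes cancel.
M_total = 440 + 434 = 874.00 Gt C.
ΣF_external_out = 91.4 + 60.6 = 152.00 Gt C/yr.
τ = M_total / ΣF_ext = 874.00 / 152.00 = 5.750 yr.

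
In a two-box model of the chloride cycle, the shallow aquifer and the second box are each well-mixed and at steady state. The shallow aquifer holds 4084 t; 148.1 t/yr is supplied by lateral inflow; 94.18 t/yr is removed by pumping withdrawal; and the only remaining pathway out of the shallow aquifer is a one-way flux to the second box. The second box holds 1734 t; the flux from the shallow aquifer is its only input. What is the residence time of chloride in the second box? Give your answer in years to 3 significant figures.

32.2 yr

Balance the shallow aquifer: ΣF_in = 148.10 t/yr.
Flux to the second box = ΣF_in − (94.18) = 53.920 t/yr.
At steady state the output of the second box equals its input, 53.920 t/yr.
τ = M / F = 1734 / 53.920 = 32.16 yr.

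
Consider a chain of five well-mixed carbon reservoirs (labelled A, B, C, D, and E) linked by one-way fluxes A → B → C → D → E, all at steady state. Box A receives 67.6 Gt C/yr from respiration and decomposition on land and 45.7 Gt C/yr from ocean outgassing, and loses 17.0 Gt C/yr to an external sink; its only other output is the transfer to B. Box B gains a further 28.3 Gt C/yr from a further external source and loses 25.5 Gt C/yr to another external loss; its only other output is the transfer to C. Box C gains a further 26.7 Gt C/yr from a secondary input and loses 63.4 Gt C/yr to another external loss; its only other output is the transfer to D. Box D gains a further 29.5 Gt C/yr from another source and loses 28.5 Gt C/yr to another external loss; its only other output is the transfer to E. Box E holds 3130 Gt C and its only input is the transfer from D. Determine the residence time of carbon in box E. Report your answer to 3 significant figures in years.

Box A: F(A→B) = (67.6 + 45.7) − 17.0 = 96.300 Gt C/yr.
Box B: F(B→C) = (96.300 + 28.3) − 25.5 = 99.100 Gt C/yr.
Box C: F(C→D) = (99.100 + 26.7) − 63.4 = 62.400 Gt C/yr.
Box D: F(D→E) = (62.400 + 29.5) − 28.5 = 63.400 Gt C/yr.
Box E throughput = its input = 63.400 Gt C/yr; τ = 3130 / 63.400 = 49.37 yr.

49.4 yr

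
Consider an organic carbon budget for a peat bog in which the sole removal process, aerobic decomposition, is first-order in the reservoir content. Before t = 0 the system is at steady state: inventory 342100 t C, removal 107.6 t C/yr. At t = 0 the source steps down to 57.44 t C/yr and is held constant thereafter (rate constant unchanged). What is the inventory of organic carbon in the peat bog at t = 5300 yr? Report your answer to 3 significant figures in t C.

213000 t C

τ = M₀/F₀ = 342100/107.6 = 3179 yr; rate constant k = 1/τ.
New steady state M_∞ = F₁/k = F₁·τ = 57.44 × 3179 = 182620 t C.
M(t) = M_∞ + (M₀ − M_∞)·e^(−t/τ); t/τ = 5300/3179 = 1.667, so e^(−t/τ) = 0.1888.
M(t) = 182620 + 159500 × 0.1888 = 212730 t C.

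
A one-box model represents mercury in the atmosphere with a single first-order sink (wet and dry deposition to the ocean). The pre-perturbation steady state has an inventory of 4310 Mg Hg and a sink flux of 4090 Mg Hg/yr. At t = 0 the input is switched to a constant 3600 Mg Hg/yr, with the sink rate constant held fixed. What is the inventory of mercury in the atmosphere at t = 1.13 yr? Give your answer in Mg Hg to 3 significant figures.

3970 Mg Hg

The sink rate constant is k = F₀/M₀ = 4090/4310 = 0.9490 yr⁻¹.
Solving dM/dt = F₁ − kM with M(0) = M₀ gives M(t) = F₁/k + (M₀ − F₁/k)·e^(−kt).
F₁/k = 3600/0.9490 = 3793.6 Mg Hg; kt = 0.9490 × 1.13 = 1.072, e^(−kt) = 0.3422.
M(1.13) = 3793.6 + (4310 − 3793.6) × 0.3422 = 3793.6 + 176.7 = 3970.3 Mg Hg.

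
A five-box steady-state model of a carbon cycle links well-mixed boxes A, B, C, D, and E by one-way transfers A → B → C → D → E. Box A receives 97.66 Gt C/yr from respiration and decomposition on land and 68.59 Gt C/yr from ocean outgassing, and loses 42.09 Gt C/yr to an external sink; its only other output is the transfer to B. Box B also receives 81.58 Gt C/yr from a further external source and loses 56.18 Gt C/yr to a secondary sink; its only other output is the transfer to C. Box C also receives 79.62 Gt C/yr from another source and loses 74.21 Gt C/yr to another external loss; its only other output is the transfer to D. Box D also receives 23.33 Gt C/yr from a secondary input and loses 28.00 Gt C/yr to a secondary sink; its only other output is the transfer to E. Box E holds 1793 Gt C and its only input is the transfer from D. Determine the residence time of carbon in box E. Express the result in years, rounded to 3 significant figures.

11.9 yr

Box A: F(A→B) = (97.66 + 68.59) − 42.09 = 124.16 Gt C/yr.
Box B: F(B→C) = (124.16 + 81.58) − 56.18 = 149.56 Gt C/yr.
Box C: F(C→D) = (149.56 + 79.62) − 74.21 = 154.97 Gt C/yr.
Box D: F(D→E) = (154.97 + 23.33) − 28.00 = 150.30 Gt C/yr.
Box E throughput = its input = 150.30 Gt C/yr; τ = 1793 / 150.30 = 11.93 yr.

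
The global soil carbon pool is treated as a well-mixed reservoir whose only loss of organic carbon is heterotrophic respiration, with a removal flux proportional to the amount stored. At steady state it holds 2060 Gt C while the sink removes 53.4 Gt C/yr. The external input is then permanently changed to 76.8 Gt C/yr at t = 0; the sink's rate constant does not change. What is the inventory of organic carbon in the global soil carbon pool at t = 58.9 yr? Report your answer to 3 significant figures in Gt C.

2770 Gt C

τ = M₀/F₀ = 2060/53.4 = 38.58 yr; rate constant k = 1/τ.
New steady state M_∞ = F₁/k = F₁·τ = 76.8 × 38.58 = 2962.7 Gt C.
M(t) = M_∞ + (M₀ − M_∞)·e^(−t/τ); t/τ = 58.9/38.58 = 1.527, so e^(−t/τ) = 0.2172.
M(t) = 2962.7 − 902.7 × 0.2172 = 2766.6 Gt C.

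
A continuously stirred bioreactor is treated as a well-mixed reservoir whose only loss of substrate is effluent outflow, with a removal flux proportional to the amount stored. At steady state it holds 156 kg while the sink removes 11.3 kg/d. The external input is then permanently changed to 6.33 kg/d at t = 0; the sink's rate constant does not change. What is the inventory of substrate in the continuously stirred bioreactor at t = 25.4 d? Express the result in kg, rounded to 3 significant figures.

98.3 kg

The sink rate constant is k = F₀/M₀ = 11.3/156 = 0.07244 d⁻¹.
Solving dM/dt = F₁ − kM with M(0) = M₀ gives M(t) = F₁/k + (M₀ − F₁/k)·e^(−kt).
F₁/k = 6.33/0.07244 = 87.388 kg; kt = 0.07244 × 25.4 = 1.840, e^(−kt) = 0.1588.
M(25.4) = 87.388 + (156 − 87.388) × 0.1588 = 87.388 + 10.90 = 98.286 kg.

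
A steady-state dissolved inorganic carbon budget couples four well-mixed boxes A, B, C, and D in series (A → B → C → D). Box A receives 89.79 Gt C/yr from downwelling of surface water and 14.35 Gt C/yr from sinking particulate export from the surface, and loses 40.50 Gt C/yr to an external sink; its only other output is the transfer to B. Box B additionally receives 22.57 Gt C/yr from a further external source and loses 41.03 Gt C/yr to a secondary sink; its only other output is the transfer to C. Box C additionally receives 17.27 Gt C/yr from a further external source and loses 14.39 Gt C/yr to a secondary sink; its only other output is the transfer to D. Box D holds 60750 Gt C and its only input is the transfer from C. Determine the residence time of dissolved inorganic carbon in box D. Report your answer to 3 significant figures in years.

Box A: F(A→B) = (89.79 + 14.35) − 40.50 = 63.640 Gt C/yr.
Box B: F(B→C) = (63.640 + 22.57) − 41.03 = 45.180 Gt C/yr.
Box C: F(C→D) = (45.180 + 17.27) − 14.39 = 48.060 Gt C/yr.
Box D throughput = its input = 48.060 Gt C/yr; τ = 60750 / 48.060 = 1264 yr.

1260 yr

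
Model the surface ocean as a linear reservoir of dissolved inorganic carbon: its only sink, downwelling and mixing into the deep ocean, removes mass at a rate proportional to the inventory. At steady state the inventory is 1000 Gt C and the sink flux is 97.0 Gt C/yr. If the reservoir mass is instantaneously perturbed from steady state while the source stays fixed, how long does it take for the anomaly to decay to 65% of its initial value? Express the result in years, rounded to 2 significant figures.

For a linear reservoir the anomaly decays as exp(−t/τ) with τ = M/F = 1000/97.0 = 10.31 yr.
exp(−t/τ) = 0.65 ⇒ t = −τ ln(0.65) = 10.31 × 0.4308 = 4.441 yr.

4.4 yr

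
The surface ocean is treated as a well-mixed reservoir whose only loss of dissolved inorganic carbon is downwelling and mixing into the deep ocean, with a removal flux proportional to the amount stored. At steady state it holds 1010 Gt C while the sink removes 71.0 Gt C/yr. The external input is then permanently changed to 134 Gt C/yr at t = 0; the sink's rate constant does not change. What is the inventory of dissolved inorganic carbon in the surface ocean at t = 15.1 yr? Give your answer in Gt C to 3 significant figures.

1600 Gt C

Residence time τ = M₀/F₀ = 14.23 yr. The eventual steady state is M_∞ = M₀·(F₁/F₀) = 1010 × 134/71.0 = 1906.2 Gt C.
The anomaly ΔM(t) = M(t) − M_∞ decays as ΔM₀·e^(−t/τ) with ΔM₀ = 1010 − 1906.2 = −896.2 Gt C.
At t = 15.1 yr, e^(−t/τ) = e^(−1.061) = 0.3459, so ΔM = −310.0 Gt C and M = 1906.2 − 310.0 = 1596.2 Gt C.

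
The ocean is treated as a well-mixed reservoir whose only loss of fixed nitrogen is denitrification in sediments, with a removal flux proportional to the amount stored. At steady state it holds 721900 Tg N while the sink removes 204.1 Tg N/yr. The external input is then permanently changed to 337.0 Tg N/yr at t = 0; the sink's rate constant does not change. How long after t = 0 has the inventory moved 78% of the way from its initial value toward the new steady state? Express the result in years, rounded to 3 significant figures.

τ = M₀/F₀ = 721900/204.1 = 3537 yr.
The remaining gap fraction is e^(−t/τ); 78% covered ⇒ e^(−t/τ) = 0.220.
t = −τ ln(0.220) = 3537 × 1.514 = 5355 yr.

5360 yr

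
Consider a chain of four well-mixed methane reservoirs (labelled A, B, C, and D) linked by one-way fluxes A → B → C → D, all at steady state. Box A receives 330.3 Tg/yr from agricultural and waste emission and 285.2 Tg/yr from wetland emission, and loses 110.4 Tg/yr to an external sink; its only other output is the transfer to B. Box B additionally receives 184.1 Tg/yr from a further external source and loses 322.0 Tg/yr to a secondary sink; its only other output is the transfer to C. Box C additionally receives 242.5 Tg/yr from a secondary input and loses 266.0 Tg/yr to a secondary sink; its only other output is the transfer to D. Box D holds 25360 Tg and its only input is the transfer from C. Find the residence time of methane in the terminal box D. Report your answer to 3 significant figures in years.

73.8 yr

Box A: F(A→B) = (330.3 + 285.2) − 110.4 = 505.10 Tg/yr.
Box B: F(B→C) = (505.10 + 184.1) − 322.0 = 367.20 Tg/yr.
Box C: F(C→D) = (367.20 + 242.5) − 266.0 = 343.70 Tg/yr.
Box D throughput = its input = 343.70 Tg/yr; τ = 25360 / 343.70 = 73.79 yr.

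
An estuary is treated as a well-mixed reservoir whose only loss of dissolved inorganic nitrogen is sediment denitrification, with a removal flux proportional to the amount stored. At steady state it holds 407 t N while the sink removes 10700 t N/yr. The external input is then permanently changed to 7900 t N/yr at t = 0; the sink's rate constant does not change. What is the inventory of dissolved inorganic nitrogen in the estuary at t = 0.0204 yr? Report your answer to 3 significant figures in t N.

The sink rate constant is k = F₀/M₀ = 10700/407 = 26.29 yr⁻¹.
Solving dM/dt = F₁ − kM with M(0) = M₀ gives M(t) = F₁/k + (M₀ − F₁/k)·e^(−kt).
F₁/k = 7900/26.29 = 300.50 t N; kt = 26.29 × 0.0204 = 0.5363, e^(−kt) = 0.5849.
M(0.0204) = 300.50 + (407 − 300.50) × 0.5849 = 300.50 + 62.29 = 362.79 t N.

363 t N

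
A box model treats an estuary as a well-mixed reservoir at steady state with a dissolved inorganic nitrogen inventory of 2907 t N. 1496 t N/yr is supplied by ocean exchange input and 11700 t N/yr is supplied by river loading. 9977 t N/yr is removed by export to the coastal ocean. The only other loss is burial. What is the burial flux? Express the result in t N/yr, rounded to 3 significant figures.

3220 t N/yr

At steady state ΣF_in = ΣF_out.
ΣF_in = 1496 + 11700 = 13196 t N/yr.
Burial flux = ΣF_in − (9977) = 13196 − 9977 = 3219 t N/yr.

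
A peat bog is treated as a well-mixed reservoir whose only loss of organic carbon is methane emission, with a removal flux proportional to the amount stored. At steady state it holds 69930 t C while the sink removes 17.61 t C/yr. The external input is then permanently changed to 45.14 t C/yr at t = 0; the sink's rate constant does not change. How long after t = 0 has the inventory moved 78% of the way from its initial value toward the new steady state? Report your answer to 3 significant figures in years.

τ = M₀/F₀ = 69930/17.61 = 3971 yr.
The remaining gap fraction is e^(−t/τ); 78% covered ⇒ e^(−t/τ) = 0.220.
t = −τ ln(0.220) = 3971 × 1.514 = 6013 yr.

6010 yr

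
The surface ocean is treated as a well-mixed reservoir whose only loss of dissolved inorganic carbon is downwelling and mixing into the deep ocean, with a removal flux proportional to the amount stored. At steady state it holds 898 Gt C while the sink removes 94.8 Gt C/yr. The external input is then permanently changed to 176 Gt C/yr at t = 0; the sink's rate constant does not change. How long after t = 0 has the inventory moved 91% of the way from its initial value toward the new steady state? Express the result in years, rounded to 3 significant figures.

22.8 yr

τ = M₀/F₀ = 898/94.8 = 9.473 yr.
The remaining gap fraction is e^(−t/τ); 91% covered ⇒ e^(−t/τ) = 0.0900.
t = −τ ln(0.0900) = 9.473 × 2.408 = 22.81 yr.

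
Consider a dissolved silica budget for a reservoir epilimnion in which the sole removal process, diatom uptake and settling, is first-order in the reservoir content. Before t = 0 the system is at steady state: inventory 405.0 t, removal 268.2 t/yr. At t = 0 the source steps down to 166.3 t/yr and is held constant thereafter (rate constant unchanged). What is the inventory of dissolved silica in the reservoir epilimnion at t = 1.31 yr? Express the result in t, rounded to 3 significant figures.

316 t

Residence time τ = M₀/F₀ = 1.510 yr. The eventual steady state is M_∞ = M₀·(F₁/F₀) = 405.0 × 166.3/268.2 = 251.12 t.
The anomaly ΔM(t) = M(t) − M_∞ decays as ΔM₀·e^(−t/τ) with ΔM₀ = 405.0 − 251.12 = 153.9 t.
At t = 1.31 yr, e^(−t/τ) = e^(−0.8675) = 0.4200, so ΔM = 64.63 t and M = 251.12 + 64.63 = 315.75 t.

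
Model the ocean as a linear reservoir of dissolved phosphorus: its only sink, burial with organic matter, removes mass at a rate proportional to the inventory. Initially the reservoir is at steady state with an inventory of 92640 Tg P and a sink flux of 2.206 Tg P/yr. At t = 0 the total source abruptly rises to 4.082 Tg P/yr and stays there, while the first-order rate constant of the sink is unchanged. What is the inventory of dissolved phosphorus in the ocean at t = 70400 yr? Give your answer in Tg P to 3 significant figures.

τ = M₀/F₀ = 92640/2.206 = 41990 yr; rate constant k = 1/τ.
New steady state M_∞ = F₁/k = F₁·τ = 4.082 × 41990 = 171420 Tg P.
M(t) = M_∞ + (M₀ − M_∞)·e^(−t/τ); t/τ = 70400/41990 = 1.676, so e^(−t/τ) = 0.1870.
M(t) = 171420 − 78780 × 0.1870 = 156690 Tg P.

157000 Tg P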